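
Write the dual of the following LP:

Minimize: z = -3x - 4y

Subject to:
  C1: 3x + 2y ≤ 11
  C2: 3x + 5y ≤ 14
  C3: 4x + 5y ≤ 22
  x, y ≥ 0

Primal min cᵀx s.t. Ax ≤ b, x ≥ 0  →  Dual max −bᵀy s.t. Aᵀy ≥ −c, y ≥ 0.

Maximize: z = -11y1 - 14y2 - 22y3

Subject to:
  3y1 + 3y2 + 4y3 ≥ 3
  2y1 + 5y2 + 5y3 ≥ 4
  y1, y2, y3 ≥ 0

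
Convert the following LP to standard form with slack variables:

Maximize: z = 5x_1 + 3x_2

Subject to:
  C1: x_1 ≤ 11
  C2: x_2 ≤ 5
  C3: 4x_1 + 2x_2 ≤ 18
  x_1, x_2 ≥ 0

max z = 5x_1 + 3x_2

s.t.
  x_1 + s1 = 11
  x_2 + s2 = 5
  4x_1 + 2x_2 + s3 = 18
  x_1, x_2, s1, s2, s3 ≥ 0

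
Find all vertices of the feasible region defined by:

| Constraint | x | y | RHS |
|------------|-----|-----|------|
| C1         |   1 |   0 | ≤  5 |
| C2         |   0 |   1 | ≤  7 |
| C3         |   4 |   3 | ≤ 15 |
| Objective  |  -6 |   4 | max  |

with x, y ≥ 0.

(0, 0), (3.75, 0), (0, 5)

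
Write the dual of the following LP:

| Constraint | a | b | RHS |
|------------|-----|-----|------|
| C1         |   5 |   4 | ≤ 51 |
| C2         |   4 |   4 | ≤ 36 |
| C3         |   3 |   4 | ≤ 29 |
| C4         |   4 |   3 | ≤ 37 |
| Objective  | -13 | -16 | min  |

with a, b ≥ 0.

Primal min cᵀx s.t. Ax ≤ b, x ≥ 0  →  Dual max −bᵀy s.t. Aᵀy ≥ −c, y ≥ 0.

Maximize: z = -51y1 - 36y2 - 29y3 - 37y4

Subject to:
  5y1 + 4y2 + 3y3 + 4y4 ≥ 13
  4y1 + 4y2 + 4y3 + 3y4 ≥ 16
  y1, y2, y3, y4 ≥ 0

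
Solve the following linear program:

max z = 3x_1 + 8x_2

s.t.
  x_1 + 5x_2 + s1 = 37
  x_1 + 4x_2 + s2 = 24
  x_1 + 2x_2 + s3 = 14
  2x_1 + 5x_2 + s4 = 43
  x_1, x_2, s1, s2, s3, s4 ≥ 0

Evaluate the objective at each vertex of the feasible region:
  z(0, 0) = 0
  z(14, 0) = 42
  z(4, 5) = 52  ←
  z(0, 6) = 48
The maximum is at x_1 = 4, x_2 = 5.

x_1 = 4, x_2 = 5, z = 52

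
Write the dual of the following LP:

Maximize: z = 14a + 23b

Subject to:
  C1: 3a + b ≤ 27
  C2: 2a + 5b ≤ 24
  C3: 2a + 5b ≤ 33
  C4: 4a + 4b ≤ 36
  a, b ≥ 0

Primal max cᵀx s.t. Ax ≤ b, x ≥ 0  →  Dual min bᵀy s.t. Aᵀy ≥ c, y ≥ 0.

Minimize: z = 27y1 + 24y2 + 33y3 + 36y4

Subject to:
  3y1 + 2y2 + 2y3 + 4y4 ≥ 14
  y1 + 5y2 + 5y3 + 4y4 ≥ 23
  y1, y2, y3, y4 ≥ 0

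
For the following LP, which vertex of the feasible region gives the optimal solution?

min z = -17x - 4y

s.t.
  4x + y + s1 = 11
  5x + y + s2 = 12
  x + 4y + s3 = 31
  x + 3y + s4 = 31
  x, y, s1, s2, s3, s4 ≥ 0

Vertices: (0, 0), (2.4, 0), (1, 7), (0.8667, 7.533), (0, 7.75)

Evaluate the objective at each vertex of the feasible region:
  z(0, 0) = 0
  z(2.4, 0) = -40.8
  z(1, 7) = -45  ←
  z(0.8667, 7.533) = -44.87
  z(0, 7.75) = -31
The minimum is at x = 1, y = 7.

(1, 7)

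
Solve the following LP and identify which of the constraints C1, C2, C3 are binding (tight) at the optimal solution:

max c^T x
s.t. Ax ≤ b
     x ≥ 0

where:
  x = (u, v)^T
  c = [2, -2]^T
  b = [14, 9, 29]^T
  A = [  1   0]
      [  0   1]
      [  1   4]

At u = 14, v = 0, compute slack b - a·x for each constraint:
  C1: 14 − 14 = 0  (binding)
  C2: 9 − 0 = 9  (slack)
  C3: 29 − 14 = 15  (slack)

Optimal: u = 14, v = 0
Binding: C1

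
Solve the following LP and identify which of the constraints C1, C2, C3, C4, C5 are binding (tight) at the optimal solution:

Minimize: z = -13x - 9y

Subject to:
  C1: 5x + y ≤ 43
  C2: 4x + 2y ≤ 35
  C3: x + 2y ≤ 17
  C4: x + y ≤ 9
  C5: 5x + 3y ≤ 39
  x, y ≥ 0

At x = 6, y = 3, compute slack b - a·x for each constraint:
  C1: 43 − 33 = 10  (slack)
  C2: 35 − 30 = 5  (slack)
  C3: 17 − 12 = 5  (slack)
  C4: 9 − 9 = 0  (binding)
  C5: 39 − 39 = 0  (binding)

Optimal: x = 6, y = 3
Binding: C4, C5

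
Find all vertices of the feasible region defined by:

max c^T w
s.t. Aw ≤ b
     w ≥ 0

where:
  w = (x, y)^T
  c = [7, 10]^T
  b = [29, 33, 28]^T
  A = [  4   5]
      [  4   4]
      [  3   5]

(0, 0), (7.25, 0), (1, 5), (0, 5.6)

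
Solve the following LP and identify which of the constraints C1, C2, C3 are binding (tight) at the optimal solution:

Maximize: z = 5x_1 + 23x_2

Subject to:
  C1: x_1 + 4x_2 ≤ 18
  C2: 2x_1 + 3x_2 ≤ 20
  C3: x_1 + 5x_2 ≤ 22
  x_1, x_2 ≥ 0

At x_1 = 2, x_2 = 4, compute slack b - a·x for each constraint:
  C1: 18 − 18 = 0  (binding)
  C2: 20 − 16 = 4  (slack)
  C3: 22 − 22 = 0  (binding)

Optimal: x_1 = 2, x_2 = 4
Binding: C1, C3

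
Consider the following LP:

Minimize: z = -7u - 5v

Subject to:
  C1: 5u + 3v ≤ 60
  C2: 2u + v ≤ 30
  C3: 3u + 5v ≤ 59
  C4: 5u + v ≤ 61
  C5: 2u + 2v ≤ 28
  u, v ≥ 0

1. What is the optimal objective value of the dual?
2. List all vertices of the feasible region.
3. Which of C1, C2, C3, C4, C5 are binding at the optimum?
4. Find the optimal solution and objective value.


1. -88
2. (0, 0), (12, 0), (9, 5), (5.5, 8.5), (0, 11.8)
3. C1, C5
4. u = 9, v = 5, z = -88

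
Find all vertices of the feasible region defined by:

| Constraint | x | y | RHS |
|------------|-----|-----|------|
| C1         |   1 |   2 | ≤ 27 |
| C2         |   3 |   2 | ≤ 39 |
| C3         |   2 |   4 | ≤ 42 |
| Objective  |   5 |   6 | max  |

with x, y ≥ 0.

(0, 0), (13, 0), (9, 6), (0, 10.5)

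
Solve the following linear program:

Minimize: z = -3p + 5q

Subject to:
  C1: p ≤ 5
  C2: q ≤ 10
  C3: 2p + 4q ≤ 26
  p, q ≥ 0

Evaluate the objective at each vertex of the feasible region:
  z(0, 0) = 0
  z(5, 0) = -15  ←
  z(5, 4) = 5
  z(0, 6.5) = 32.5
The minimum is at p = 5, q = 0.

p = 5, q = 0, z = -15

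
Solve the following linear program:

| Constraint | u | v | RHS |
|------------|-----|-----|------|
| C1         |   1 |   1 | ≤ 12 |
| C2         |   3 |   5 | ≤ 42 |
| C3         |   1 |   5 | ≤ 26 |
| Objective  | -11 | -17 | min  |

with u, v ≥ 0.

Evaluate the objective at each vertex of the feasible region:
  z(0, 0) = 0
  z(12, 0) = -132
  z(9, 3) = -150  ←
  z(8, 3.6) = -149.2
  z(0, 5.2) = -88.4
The minimum is at u = 9, v = 3.

u = 9, v = 3, z = -150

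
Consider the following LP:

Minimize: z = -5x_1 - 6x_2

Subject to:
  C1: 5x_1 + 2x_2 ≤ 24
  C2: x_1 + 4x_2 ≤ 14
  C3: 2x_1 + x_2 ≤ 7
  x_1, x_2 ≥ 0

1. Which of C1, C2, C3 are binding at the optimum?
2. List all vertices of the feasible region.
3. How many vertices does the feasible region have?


1. C2, C3
2. (0, 0), (3.5, 0), (2, 3), (0, 3.5)
3. 4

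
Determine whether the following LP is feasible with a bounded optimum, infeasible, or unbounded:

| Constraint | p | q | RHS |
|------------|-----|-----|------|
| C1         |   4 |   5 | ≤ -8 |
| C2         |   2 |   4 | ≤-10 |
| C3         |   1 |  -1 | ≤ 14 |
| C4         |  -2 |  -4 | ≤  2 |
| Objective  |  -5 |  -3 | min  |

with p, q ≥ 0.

Infeasible (no feasible solution exists)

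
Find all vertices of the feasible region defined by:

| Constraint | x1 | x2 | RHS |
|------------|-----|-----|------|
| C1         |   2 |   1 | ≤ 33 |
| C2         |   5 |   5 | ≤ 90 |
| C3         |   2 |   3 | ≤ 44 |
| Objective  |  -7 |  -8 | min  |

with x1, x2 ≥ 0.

(0, 0), (16.5, 0), (15, 3), (10, 8), (0, 14.67)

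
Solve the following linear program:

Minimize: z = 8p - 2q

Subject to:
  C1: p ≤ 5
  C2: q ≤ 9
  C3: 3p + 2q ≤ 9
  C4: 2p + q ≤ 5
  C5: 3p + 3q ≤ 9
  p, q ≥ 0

Evaluate the objective at each vertex of the feasible region:
  z(0, 0) = 0
  z(2.5, 0) = 20
  z(2, 1) = 14
  z(0, 3) = -6  ←
The minimum is at p = 0, q = 3.

p = 0, q = 3, z = -6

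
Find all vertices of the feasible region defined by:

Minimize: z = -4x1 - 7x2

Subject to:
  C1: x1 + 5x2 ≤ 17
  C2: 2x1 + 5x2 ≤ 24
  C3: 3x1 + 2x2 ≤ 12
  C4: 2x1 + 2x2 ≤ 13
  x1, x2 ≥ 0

(0, 0), (4, 0), (2, 3), (0, 3.4)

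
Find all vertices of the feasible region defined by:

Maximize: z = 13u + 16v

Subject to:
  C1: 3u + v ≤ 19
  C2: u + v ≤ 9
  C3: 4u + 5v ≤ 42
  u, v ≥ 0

(0, 0), (6.333, 0), (5, 4), (3, 6), (0, 8.4)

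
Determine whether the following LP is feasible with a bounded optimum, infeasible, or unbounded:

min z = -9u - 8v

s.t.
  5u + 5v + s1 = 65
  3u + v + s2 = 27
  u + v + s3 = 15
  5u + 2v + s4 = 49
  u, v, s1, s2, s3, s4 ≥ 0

Feasible with a bounded optimal solution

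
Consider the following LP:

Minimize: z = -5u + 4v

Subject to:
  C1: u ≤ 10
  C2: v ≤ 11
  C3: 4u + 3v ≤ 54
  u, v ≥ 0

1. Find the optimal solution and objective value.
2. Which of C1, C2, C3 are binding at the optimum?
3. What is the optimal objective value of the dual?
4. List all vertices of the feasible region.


1. u = 10, v = 0, z = -50
2. C1
3. -50
4. (0, 0), (10, 0), (10, 4.667), (5.25, 11), (0, 11)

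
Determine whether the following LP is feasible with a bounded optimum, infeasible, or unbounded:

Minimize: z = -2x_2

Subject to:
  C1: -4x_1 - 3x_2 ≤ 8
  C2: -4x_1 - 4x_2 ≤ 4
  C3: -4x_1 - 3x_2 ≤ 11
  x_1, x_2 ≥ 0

Unbounded (objective can decrease without bound)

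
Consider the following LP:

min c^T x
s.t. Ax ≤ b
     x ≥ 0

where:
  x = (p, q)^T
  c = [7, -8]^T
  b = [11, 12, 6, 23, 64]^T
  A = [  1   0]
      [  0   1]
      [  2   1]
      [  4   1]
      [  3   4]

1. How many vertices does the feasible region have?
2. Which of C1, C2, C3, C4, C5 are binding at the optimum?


1. 3
2. C3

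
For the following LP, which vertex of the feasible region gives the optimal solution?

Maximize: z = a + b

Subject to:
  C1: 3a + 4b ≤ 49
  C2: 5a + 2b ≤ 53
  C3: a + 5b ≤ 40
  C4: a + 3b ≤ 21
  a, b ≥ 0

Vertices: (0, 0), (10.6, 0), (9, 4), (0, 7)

Evaluate the objective at each vertex of the feasible region:
  z(0, 0) = 0
  z(10.6, 0) = 10.6
  z(9, 4) = 13  ←
  z(0, 7) = 7
The maximum is at a = 9, b = 4.

(9, 4)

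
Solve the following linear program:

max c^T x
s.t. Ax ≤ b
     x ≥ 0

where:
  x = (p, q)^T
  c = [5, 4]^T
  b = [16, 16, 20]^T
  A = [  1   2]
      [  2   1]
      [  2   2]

Evaluate the objective at each vertex of the feasible region:
  z(0, 0) = 0
  z(8, 0) = 40
  z(6, 4) = 46  ←
  z(4, 6) = 44
  z(0, 8) = 32
The maximum is at p = 6, q = 4.

p = 6, q = 4, z = 46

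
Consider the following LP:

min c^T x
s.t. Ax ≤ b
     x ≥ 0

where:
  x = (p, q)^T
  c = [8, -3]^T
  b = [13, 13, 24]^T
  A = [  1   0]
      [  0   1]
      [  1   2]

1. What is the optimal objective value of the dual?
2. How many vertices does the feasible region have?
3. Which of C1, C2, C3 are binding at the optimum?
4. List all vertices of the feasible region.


1. -36
2. 4
3. C3
4. (0, 0), (13, 0), (13, 5.5), (0, 12)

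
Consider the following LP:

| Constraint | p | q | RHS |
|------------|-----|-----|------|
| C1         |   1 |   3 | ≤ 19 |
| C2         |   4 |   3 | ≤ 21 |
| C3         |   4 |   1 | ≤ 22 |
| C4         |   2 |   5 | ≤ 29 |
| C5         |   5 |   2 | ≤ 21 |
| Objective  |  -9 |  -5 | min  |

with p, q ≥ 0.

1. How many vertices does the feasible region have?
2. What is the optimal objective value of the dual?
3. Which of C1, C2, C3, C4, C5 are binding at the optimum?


1. 5
2. -42
3. C2, C5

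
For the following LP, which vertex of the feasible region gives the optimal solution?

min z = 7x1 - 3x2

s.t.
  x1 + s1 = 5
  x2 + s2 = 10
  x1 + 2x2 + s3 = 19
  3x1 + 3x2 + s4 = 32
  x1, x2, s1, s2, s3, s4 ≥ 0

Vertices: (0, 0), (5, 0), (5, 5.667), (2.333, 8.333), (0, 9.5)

Evaluate the objective at each vertex of the feasible region:
  z(0, 0) = 0
  z(5, 0) = 35
  z(5, 5.667) = 18
  z(2.333, 8.333) = -8.667
  z(0, 9.5) = -28.5  ←
The minimum is at x1 = 0, x2 = 9.5.

(0, 9.5)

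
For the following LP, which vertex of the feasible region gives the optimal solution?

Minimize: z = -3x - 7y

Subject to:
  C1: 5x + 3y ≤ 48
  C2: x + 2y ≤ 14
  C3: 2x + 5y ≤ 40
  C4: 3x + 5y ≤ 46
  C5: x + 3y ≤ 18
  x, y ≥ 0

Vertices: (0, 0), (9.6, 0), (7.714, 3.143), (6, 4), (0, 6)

Evaluate the objective at each vertex of the feasible region:
  z(0, 0) = 0
  z(9.6, 0) = -28.8
  z(7.714, 3.143) = -45.14
  z(6, 4) = -46  ←
  z(0, 6) = -42
The minimum is at x = 6, y = 4.

(6, 4)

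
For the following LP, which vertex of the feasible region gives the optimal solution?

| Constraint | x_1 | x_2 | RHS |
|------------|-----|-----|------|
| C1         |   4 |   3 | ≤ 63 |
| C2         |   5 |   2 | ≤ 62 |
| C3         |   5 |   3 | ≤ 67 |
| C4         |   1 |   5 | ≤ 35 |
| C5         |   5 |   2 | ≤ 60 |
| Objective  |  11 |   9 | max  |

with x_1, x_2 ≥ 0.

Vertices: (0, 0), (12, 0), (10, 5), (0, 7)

Evaluate the objective at each vertex of the feasible region:
  z(0, 0) = 0
  z(12, 0) = 132
  z(10, 5) = 155  ←
  z(0, 7) = 63
The maximum is at x_1 = 10, x_2 = 5.

(10, 5)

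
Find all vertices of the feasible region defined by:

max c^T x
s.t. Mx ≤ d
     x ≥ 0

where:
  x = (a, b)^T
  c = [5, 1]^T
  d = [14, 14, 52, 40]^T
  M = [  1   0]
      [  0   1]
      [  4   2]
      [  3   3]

(0, 0), (13, 0), (12.67, 0.6667), (0, 13.33)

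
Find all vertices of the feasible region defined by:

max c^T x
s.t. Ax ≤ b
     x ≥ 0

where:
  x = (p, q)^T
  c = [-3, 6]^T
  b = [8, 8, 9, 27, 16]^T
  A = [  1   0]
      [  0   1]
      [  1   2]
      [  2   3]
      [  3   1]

(0, 0), (5.333, 0), (4.6, 2.2), (0, 4.5)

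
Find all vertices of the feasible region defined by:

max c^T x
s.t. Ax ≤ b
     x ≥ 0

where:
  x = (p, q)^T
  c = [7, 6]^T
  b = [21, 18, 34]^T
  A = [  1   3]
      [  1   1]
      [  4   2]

(0, 0), (8.5, 0), (6, 5), (0, 7)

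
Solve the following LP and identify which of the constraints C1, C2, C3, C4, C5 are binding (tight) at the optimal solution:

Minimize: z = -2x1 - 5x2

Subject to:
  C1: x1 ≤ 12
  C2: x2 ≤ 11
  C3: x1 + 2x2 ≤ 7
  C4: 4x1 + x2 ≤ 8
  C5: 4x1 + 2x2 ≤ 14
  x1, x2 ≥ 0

At x1 = 0, x2 = 3.5, compute slack b - a·x for each constraint:
  C1: 12 − 0 = 12  (slack)
  C2: 11 − 3.5 = 7.5  (slack)
  C3: 7 − 7 = 0  (binding)
  C4: 8 − 3.5 = 4.5  (slack)
  C5: 14 − 7 = 7  (slack)

Optimal: x1 = 0, x2 = 3.5
Binding: C3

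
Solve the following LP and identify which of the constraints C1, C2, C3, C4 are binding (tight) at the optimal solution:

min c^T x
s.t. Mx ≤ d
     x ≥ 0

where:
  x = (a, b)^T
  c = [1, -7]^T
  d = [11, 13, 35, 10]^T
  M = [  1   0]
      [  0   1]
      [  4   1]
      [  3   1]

At a = 0, b = 10, compute slack b - a·x for each constraint:
  C1: 11 − 0 = 11  (slack)
  C2: 13 − 10 = 3  (slack)
  C3: 35 − 10 = 25  (slack)
  C4: 10 − 10 = 0  (binding)

Optimal: a = 0, b = 10
Binding: C4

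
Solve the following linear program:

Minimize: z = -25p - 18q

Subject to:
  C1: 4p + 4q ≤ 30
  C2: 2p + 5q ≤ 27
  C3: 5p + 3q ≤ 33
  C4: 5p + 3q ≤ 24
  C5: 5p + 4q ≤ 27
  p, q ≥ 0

Evaluate the objective at each vertex of the feasible region:
  z(0, 0) = 0
  z(4.8, 0) = -120
  z(3, 3) = -129  ←
  z(1.588, 4.765) = -125.5
  z(0, 5.4) = -97.2
The minimum is at p = 3, q = 3.

p = 3, q = 3, z = -129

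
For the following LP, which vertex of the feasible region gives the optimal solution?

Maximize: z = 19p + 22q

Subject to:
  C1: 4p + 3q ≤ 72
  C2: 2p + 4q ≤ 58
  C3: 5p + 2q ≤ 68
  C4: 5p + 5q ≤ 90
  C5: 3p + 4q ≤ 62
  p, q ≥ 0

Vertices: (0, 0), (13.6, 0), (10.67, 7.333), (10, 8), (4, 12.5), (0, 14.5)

Evaluate the objective at each vertex of the feasible region:
  z(0, 0) = 0
  z(13.6, 0) = 258.4
  z(10.67, 7.333) = 364
  z(10, 8) = 366  ←
  z(4, 12.5) = 351
  z(0, 14.5) = 319
The maximum is at p = 10, q = 8.

(10, 8)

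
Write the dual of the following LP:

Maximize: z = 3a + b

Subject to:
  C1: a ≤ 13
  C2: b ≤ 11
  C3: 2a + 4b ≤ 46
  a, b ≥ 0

Primal max cᵀx s.t. Ax ≤ b, x ≥ 0  →  Dual min bᵀy s.t. Aᵀy ≥ c, y ≥ 0.

Minimize: z = 13y1 + 11y2 + 46y3

Subject to:
  y1 + 2y3 ≥ 3
  y2 + 4y3 ≥ 1
  y1, y2, y3 ≥ 0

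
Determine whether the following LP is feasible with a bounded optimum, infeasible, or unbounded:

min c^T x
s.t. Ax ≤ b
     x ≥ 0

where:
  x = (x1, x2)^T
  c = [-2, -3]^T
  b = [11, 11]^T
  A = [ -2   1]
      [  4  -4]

Unbounded (objective can decrease without bound)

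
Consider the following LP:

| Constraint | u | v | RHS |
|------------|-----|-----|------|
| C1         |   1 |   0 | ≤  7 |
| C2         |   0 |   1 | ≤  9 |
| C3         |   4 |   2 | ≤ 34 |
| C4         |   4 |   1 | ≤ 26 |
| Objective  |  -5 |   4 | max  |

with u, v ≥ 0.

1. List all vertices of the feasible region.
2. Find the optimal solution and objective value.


1. (0, 0), (6.5, 0), (4.5, 8), (4, 9), (0, 9)
2. u = 0, v = 9, z = 36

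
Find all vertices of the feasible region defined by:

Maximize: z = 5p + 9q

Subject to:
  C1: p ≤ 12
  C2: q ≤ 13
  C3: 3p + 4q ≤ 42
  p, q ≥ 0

(0, 0), (12, 0), (12, 1.5), (0, 10.5)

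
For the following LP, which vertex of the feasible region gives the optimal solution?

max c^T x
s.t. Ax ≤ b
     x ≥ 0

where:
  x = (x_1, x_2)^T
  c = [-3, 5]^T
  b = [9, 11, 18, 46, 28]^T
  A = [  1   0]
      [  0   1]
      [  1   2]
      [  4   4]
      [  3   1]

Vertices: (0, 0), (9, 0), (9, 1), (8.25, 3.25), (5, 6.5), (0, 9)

Evaluate the objective at each vertex of the feasible region:
  z(0, 0) = 0
  z(9, 0) = -27
  z(9, 1) = -22
  z(8.25, 3.25) = -8.5
  z(5, 6.5) = 17.5
  z(0, 9) = 45  ←
The maximum is at x_1 = 0, x_2 = 9.

(0, 9)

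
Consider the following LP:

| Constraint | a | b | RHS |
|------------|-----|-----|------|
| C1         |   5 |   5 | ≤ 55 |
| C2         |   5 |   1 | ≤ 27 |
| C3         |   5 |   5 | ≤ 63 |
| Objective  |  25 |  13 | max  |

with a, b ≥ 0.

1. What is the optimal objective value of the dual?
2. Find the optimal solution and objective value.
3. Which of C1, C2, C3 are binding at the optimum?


1. 191
2. a = 4, b = 7, z = 191
3. C1, C2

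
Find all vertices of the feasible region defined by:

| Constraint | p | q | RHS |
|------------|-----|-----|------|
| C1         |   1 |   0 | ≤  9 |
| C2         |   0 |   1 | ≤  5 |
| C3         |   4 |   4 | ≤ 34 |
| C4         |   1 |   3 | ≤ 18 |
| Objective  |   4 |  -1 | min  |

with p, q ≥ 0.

(0, 0), (8.5, 0), (3.75, 4.75), (3, 5), (0, 5)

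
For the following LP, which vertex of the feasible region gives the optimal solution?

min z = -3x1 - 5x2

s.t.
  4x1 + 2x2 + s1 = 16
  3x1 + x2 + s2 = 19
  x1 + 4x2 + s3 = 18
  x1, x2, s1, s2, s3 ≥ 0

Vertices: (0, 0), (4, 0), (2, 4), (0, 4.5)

Evaluate the objective at each vertex of the feasible region:
  z(0, 0) = 0
  z(4, 0) = -12
  z(2, 4) = -26  ←
  z(0, 4.5) = -22.5
The minimum is at x1 = 2, x2 = 4.

(2, 4)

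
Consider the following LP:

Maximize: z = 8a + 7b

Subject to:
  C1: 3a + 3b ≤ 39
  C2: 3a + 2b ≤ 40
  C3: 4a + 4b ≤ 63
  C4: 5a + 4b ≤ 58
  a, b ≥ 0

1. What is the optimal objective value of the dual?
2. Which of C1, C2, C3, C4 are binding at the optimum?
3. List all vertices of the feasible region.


1. 97
2. C1, C4
3. (0, 0), (11.6, 0), (6, 7), (0, 13)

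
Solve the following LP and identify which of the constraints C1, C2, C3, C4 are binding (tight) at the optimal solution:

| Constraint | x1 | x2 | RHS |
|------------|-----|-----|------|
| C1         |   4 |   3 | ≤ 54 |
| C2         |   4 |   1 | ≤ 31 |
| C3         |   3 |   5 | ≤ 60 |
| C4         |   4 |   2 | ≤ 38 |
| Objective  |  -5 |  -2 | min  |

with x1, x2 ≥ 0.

At x1 = 6, x2 = 7, compute slack b - a·x for each constraint:
  C1: 54 − 45 = 9  (slack)
  C2: 31 − 31 = 0  (binding)
  C3: 60 − 53 = 7  (slack)
  C4: 38 − 38 = 0  (binding)

Optimal: x1 = 6, x2 = 7
Binding: C2, C4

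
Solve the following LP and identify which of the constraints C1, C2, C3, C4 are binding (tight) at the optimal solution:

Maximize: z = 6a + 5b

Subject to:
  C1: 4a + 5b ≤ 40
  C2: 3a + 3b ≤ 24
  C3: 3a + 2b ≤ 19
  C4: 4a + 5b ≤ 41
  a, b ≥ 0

At a = 3, b = 5, compute slack b - a·x for each constraint:
  C1: 40 − 37 = 3  (slack)
  C2: 24 − 24 = 0  (binding)
  C3: 19 − 19 = 0  (binding)
  C4: 41 − 37 = 4  (slack)

Optimal: a = 3, b = 5
Binding: C2, C3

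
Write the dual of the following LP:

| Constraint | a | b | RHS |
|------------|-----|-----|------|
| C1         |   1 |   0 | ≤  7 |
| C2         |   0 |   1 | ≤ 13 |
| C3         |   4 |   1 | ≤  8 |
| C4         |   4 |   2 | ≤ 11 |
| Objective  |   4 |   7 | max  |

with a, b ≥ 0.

Primal max cᵀx s.t. Ax ≤ b, x ≥ 0  →  Dual min bᵀy s.t. Aᵀy ≥ c, y ≥ 0.

Minimize: z = 7y1 + 13y2 + 8y3 + 11y4

Subject to:
  y1 + 4y3 + 4y4 ≥ 4
  y2 + y3 + 2y4 ≥ 7
  y1, y2, y3, y4 ≥ 0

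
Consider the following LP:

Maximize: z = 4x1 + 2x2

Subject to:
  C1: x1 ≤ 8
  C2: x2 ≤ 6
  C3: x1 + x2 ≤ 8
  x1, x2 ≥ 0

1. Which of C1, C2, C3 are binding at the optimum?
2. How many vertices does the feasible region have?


1. C1, C3
2. 4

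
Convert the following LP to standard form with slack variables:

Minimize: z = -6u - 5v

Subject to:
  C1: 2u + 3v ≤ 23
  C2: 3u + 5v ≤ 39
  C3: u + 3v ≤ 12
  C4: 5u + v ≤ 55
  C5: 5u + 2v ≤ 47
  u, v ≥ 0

min z = -6u - 5v

s.t.
  2u + 3v + s1 = 23
  3u + 5v + s2 = 39
  u + 3v + s3 = 12
  5u + v + s4 = 55
  5u + 2v + s5 = 47
  u, v, s1, s2, s3, s4, s5 ≥ 0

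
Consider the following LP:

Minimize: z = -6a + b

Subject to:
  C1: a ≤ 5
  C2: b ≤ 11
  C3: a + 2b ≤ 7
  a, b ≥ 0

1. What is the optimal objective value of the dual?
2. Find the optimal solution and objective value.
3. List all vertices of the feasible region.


1. -30
2. a = 5, b = 0, z = -30
3. (0, 0), (5, 0), (5, 1), (0, 3.5)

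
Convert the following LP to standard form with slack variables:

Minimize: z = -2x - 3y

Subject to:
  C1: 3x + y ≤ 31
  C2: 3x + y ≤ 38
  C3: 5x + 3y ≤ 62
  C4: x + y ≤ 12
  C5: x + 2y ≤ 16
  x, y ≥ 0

min z = -2x - 3y

s.t.
  3x + y + s1 = 31
  3x + y + s2 = 38
  5x + 3y + s3 = 62
  x + y + s4 = 12
  x + 2y + s5 = 16
  x, y, s1, s2, s3, s4, s5 ≥ 0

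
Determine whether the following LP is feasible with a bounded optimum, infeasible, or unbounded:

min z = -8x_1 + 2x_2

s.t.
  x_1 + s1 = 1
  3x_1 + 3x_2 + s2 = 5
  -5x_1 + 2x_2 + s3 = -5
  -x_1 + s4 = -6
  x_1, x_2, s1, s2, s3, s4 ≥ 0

Infeasible (no feasible solution exists)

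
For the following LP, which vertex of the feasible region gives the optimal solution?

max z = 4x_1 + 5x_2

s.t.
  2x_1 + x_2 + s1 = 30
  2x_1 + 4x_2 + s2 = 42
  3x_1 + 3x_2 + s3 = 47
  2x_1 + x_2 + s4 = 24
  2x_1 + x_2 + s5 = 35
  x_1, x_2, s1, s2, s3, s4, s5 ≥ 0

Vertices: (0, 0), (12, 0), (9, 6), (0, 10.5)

Evaluate the objective at each vertex of the feasible region:
  z(0, 0) = 0
  z(12, 0) = 48
  z(9, 6) = 66  ←
  z(0, 10.5) = 52.5
The maximum is at x_1 = 9, x_2 = 6.

(9, 6)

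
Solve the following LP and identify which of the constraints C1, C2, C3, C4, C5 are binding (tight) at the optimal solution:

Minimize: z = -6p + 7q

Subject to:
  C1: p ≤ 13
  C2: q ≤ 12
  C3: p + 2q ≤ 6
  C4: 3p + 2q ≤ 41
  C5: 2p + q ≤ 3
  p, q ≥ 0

At p = 1.5, q = 0, compute slack b - a·x for each constraint:
  C1: 13 − 1.5 = 11.5  (slack)
  C2: 12 − 0 = 12  (slack)
  C3: 6 − 1.5 = 4.5  (slack)
  C4: 41 − 4.5 = 36.5  (slack)
  C5: 3 − 3 = 0  (binding)

Optimal: p = 1.5, q = 0
Binding: C5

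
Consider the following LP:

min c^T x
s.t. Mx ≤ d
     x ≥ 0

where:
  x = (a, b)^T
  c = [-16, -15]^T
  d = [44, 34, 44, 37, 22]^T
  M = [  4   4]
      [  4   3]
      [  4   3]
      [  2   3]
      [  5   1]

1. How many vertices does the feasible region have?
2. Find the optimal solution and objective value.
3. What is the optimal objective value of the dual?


1. 5
2. a = 1, b = 10, z = -166
3. -166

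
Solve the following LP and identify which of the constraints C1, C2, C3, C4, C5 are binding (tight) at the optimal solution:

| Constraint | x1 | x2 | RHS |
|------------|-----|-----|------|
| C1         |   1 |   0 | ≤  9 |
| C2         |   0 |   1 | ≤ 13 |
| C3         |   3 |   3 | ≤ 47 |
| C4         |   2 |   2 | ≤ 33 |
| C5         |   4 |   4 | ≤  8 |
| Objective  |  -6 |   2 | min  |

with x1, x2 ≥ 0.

At x1 = 2, x2 = 0, compute slack b - a·x for each constraint:
  C1: 9 − 2 = 7  (slack)
  C2: 13 − 0 = 13  (slack)
  C3: 47 − 6 = 41  (slack)
  C4: 33 − 4 = 29  (slack)
  C5: 8 − 8 = 0  (binding)

Optimal: x1 = 2, x2 = 0
Binding: C5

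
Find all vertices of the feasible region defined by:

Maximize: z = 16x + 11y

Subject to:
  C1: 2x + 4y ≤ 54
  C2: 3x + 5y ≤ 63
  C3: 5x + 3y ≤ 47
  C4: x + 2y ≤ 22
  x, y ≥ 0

(0, 0), (9.4, 0), (4, 9), (0, 11)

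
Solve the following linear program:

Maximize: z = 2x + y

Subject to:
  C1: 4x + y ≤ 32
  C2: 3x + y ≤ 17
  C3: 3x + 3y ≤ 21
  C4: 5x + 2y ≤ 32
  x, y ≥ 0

Evaluate the objective at each vertex of the feasible region:
  z(0, 0) = 0
  z(5.667, 0) = 11.33
  z(5, 2) = 12  ←
  z(0, 7) = 7
The maximum is at x = 5, y = 2.

x = 5, y = 2, z = 12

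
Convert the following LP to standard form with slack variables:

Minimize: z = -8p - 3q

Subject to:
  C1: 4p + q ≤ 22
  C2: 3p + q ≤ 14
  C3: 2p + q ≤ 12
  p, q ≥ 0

min z = -8p - 3q

s.t.
  4p + q + s1 = 22
  3p + q + s2 = 14
  2p + q + s3 = 12
  p, q, s1, s2, s3 ≥ 0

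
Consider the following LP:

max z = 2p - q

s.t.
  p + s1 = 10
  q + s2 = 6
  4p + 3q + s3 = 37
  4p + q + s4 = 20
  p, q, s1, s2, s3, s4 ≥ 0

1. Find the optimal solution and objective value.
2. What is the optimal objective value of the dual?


1. p = 5, q = 0, z = 10
2. 10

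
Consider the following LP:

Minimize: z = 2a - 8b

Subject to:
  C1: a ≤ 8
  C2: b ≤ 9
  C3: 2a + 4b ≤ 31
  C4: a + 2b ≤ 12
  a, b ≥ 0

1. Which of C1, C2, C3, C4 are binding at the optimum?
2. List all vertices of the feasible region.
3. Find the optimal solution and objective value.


1. C4
2. (0, 0), (8, 0), (8, 2), (0, 6)
3. a = 0, b = 6, z = -48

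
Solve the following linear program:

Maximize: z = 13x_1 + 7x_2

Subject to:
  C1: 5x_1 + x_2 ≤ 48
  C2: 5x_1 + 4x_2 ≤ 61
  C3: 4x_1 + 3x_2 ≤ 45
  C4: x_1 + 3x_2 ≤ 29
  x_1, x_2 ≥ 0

Evaluate the objective at each vertex of the feasible region:
  z(0, 0) = 0
  z(9.6, 0) = 124.8
  z(9, 3) = 138  ←
  z(5.333, 7.889) = 124.6
  z(0, 9.667) = 67.67
The maximum is at x_1 = 9, x_2 = 3.

x_1 = 9, x_2 = 3, z = 138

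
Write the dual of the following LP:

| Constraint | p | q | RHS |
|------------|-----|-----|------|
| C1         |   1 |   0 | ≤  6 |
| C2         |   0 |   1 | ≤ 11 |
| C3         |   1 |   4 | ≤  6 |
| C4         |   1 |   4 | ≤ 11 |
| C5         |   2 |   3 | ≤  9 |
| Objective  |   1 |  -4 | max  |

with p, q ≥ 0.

Primal max cᵀx s.t. Ax ≤ b, x ≥ 0  →  Dual min bᵀy s.t. Aᵀy ≥ c, y ≥ 0.

Minimize: z = 6y1 + 11y2 + 6y3 + 11y4 + 9y5

Subject to:
  y1 + y3 + y4 + 2y5 ≥ 1
  y2 + 4y3 + 4y4 + 3y5 ≥ -4
  y1, y2, y3, y4, y5 ≥ 0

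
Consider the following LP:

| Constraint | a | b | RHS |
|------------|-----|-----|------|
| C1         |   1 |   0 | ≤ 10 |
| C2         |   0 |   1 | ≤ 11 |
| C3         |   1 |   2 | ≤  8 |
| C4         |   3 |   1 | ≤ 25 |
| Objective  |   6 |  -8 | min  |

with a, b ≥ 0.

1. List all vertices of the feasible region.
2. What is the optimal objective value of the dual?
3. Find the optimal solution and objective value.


1. (0, 0), (8, 0), (0, 4)
2. -32
3. a = 0, b = 4, z = -32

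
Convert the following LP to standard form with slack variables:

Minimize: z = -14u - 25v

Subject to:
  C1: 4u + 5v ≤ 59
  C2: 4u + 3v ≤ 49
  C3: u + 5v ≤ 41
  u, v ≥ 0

min z = -14u - 25v

s.t.
  4u + 5v + s1 = 59
  4u + 3v + s2 = 49
  u + 5v + s3 = 41
  u, v, s1, s2, s3 ≥ 0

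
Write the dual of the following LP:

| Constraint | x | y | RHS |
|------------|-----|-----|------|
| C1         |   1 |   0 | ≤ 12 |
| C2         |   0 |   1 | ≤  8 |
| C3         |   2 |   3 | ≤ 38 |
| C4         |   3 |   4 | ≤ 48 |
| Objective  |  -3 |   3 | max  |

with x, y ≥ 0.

Primal max cᵀx s.t. Ax ≤ b, x ≥ 0  →  Dual min bᵀy s.t. Aᵀy ≥ c, y ≥ 0.

Minimize: z = 12y1 + 8y2 + 38y3 + 48y4

Subject to:
  y1 + 2y3 + 3y4 ≥ -3
  y2 + 3y3 + 4y4 ≥ 3
  y1, y2, y3, y4 ≥ 0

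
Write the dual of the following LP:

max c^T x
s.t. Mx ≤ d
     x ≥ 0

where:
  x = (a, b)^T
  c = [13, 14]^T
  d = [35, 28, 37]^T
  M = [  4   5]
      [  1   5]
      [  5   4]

Primal max cᵀx s.t. Ax ≤ b, x ≥ 0  →  Dual min bᵀy s.t. Aᵀy ≥ c, y ≥ 0.

Minimize: z = 35y1 + 28y2 + 37y3

Subject to:
  4y1 + y2 + 5y3 ≥ 13
  5y1 + 5y2 + 4y3 ≥ 14
  y1, y2, y3 ≥ 0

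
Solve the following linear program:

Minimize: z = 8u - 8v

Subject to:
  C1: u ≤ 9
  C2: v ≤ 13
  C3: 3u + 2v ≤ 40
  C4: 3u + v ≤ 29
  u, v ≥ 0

Evaluate the objective at each vertex of the feasible region:
  z(0, 0) = 0
  z(9, 0) = 72
  z(9, 2) = 56
  z(6, 11) = -40
  z(4.667, 13) = -66.67
  z(0, 13) = -104  ←
The minimum is at u = 0, v = 13.

u = 0, v = 13, z = -104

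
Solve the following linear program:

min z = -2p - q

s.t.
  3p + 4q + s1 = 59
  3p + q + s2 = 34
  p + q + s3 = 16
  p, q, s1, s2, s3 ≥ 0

Evaluate the objective at each vertex of the feasible region:
  z(0, 0) = 0
  z(11.33, 0) = -22.67
  z(9, 7) = -25  ←
  z(5, 11) = -21
  z(0, 14.75) = -14.75
The minimum is at p = 9, q = 7.

p = 9, q = 7, z = -25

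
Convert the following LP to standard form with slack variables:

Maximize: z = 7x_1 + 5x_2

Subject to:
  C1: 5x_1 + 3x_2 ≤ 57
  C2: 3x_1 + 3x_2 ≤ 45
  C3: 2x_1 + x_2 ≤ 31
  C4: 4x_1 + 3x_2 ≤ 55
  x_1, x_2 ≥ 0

max z = 7x_1 + 5x_2

s.t.
  5x_1 + 3x_2 + s1 = 57
  3x_1 + 3x_2 + s2 = 45
  2x_1 + x_2 + s3 = 31
  4x_1 + 3x_2 + s4 = 55
  x_1, x_2, s1, s2, s3, s4 ≥ 0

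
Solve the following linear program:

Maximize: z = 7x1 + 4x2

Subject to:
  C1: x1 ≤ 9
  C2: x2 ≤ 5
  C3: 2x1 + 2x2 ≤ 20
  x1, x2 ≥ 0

Evaluate the objective at each vertex of the feasible region:
  z(0, 0) = 0
  z(9, 0) = 63
  z(9, 1) = 67  ←
  z(5, 5) = 55
  z(0, 5) = 20
The maximum is at x1 = 9, x2 = 1.

x1 = 9, x2 = 1, z = 67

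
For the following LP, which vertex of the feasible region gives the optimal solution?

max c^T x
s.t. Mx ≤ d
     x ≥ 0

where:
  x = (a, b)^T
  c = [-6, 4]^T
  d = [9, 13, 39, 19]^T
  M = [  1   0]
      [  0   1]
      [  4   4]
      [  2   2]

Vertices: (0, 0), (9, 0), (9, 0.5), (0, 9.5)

Evaluate the objective at each vertex of the feasible region:
  z(0, 0) = 0
  z(9, 0) = -54
  z(9, 0.5) = -52
  z(0, 9.5) = 38  ←
The maximum is at a = 0, b = 9.5.

(0, 9.5)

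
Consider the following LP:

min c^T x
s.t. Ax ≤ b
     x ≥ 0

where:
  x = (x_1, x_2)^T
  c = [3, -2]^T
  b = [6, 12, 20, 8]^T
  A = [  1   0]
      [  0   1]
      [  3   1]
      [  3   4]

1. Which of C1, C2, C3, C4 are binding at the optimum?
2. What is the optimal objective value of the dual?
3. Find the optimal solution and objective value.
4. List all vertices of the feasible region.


1. C4
2. -4
3. x_1 = 0, x_2 = 2, z = -4
4. (0, 0), (2.667, 0), (0, 2)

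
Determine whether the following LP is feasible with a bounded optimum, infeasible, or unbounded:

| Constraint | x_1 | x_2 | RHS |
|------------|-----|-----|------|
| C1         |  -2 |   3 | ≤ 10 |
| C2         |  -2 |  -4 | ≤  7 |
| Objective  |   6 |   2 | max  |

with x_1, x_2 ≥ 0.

Unbounded (objective can increase without bound)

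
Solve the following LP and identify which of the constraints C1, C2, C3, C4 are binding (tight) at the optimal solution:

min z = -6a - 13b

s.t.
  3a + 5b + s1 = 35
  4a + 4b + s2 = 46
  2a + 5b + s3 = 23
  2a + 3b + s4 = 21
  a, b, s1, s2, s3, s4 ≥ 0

At a = 9, b = 1, compute slack b - a·x for each constraint:
  C1: 35 − 32 = 3  (slack)
  C2: 46 − 40 = 6  (slack)
  C3: 23 − 23 = 0  (binding)
  C4: 21 − 21 = 0  (binding)

Optimal: a = 9, b = 1
Binding: C3, C4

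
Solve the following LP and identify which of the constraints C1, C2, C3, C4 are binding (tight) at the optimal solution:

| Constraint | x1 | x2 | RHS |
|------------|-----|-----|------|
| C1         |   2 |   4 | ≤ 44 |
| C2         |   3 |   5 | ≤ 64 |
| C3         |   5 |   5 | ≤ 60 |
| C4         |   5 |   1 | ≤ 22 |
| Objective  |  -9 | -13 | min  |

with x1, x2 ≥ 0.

At x1 = 2, x2 = 10, compute slack b - a·x for each constraint:
  C1: 44 − 44 = 0  (binding)
  C2: 64 − 56 = 8  (slack)
  C3: 60 − 60 = 0  (binding)
  C4: 22 − 20 = 2  (slack)

Optimal: x1 = 2, x2 = 10
Binding: C1, C3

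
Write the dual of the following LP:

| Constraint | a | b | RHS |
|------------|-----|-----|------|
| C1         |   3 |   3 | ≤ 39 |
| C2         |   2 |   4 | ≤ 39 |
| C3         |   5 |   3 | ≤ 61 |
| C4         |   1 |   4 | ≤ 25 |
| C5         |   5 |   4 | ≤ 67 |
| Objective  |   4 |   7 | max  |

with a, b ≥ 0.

Primal max cᵀx s.t. Ax ≤ b, x ≥ 0  →  Dual min bᵀy s.t. Aᵀy ≥ c, y ≥ 0.

Minimize: z = 39y1 + 39y2 + 61y3 + 25y4 + 67y5

Subject to:
  3y1 + 2y2 + 5y3 + y4 + 5y5 ≥ 4
  3y1 + 4y2 + 3y3 + 4y4 + 4y5 ≥ 7
  y1, y2, y3, y4, y5 ≥ 0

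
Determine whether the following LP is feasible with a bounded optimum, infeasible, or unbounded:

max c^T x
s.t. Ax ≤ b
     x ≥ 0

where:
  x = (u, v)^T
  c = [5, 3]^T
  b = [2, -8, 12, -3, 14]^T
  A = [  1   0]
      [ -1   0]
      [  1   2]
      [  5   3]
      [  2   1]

Infeasible (no feasible solution exists)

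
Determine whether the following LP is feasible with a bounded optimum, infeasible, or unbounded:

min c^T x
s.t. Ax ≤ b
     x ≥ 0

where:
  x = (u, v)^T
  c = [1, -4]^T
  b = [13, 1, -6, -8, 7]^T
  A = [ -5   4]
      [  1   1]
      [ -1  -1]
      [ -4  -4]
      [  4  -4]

Infeasible (no feasible solution exists)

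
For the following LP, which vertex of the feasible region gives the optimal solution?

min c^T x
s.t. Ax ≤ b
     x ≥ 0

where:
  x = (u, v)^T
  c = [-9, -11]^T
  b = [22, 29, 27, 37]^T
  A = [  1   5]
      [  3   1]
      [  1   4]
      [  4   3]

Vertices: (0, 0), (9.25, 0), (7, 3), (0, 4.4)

Evaluate the objective at each vertex of the feasible region:
  z(0, 0) = 0
  z(9.25, 0) = -83.25
  z(7, 3) = -96  ←
  z(0, 4.4) = -48.4
The minimum is at u = 7, v = 3.

(7, 3)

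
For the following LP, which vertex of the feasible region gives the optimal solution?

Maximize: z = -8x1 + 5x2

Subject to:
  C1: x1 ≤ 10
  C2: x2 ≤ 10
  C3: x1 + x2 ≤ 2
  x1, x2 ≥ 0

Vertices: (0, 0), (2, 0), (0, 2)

Evaluate the objective at each vertex of the feasible region:
  z(0, 0) = 0
  z(2, 0) = -16
  z(0, 2) = 10  ←
The maximum is at x1 = 0, x2 = 2.

(0, 2)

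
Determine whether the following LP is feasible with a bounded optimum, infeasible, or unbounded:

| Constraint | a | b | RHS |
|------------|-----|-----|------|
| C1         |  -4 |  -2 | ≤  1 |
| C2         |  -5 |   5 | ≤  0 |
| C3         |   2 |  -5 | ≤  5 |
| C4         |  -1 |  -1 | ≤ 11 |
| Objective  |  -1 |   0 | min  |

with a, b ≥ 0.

Unbounded (objective can decrease without bound)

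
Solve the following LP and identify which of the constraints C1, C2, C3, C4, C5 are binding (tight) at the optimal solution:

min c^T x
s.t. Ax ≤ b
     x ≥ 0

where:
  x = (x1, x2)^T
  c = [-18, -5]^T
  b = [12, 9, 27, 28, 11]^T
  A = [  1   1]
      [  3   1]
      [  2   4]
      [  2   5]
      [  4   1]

At x1 = 2, x2 = 3, compute slack b - a·x for each constraint:
  C1: 12 − 5 = 7  (slack)
  C2: 9 − 9 = 0  (binding)
  C3: 27 − 16 = 11  (slack)
  C4: 28 − 19 = 9  (slack)
  C5: 11 − 11 = 0  (binding)

Optimal: x1 = 2, x2 = 3
Binding: C2, C5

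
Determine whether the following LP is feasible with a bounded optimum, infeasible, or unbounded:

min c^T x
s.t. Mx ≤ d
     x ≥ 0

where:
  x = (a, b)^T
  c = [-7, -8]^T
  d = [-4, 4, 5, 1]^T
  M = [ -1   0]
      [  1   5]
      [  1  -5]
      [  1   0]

Infeasible (no feasible solution exists)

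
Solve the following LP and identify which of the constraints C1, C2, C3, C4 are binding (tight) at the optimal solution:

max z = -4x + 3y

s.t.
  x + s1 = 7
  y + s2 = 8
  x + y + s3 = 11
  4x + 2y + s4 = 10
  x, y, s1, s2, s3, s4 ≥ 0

At x = 0, y = 5, compute slack b - a·x for each constraint:
  C1: 7 − 0 = 7  (slack)
  C2: 8 − 5 = 3  (slack)
  C3: 11 − 5 = 6  (slack)
  C4: 10 − 10 = 0  (binding)

Optimal: x = 0, y = 5
Binding: C4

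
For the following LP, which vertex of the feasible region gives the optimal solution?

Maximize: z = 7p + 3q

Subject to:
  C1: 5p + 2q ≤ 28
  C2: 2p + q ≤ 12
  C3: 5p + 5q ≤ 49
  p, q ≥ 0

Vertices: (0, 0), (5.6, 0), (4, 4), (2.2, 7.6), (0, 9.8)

Evaluate the objective at each vertex of the feasible region:
  z(0, 0) = 0
  z(5.6, 0) = 39.2
  z(4, 4) = 40  ←
  z(2.2, 7.6) = 38.2
  z(0, 9.8) = 29.4
The maximum is at p = 4, q = 4.

(4, 4)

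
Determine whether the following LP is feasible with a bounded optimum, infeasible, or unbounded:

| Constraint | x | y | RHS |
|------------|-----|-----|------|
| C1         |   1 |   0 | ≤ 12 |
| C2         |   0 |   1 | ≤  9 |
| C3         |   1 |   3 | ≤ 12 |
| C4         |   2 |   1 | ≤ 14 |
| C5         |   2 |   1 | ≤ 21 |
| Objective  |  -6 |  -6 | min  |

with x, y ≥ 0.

Feasible with a bounded optimal solution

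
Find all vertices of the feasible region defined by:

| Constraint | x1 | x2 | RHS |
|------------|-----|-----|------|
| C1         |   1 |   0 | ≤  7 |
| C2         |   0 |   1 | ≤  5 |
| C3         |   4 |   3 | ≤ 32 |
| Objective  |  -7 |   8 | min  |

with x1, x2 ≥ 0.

(0, 0), (7, 0), (7, 1.333), (4.25, 5), (0, 5)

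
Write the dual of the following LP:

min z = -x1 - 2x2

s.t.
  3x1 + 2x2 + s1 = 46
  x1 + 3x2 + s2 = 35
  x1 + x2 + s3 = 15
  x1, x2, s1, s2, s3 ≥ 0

Primal min cᵀx s.t. Ax ≤ b, x ≥ 0  →  Dual max −bᵀy s.t. Aᵀy ≥ −c, y ≥ 0.

Maximize: z = -46y1 - 35y2 - 15y3

Subject to:
  3y1 + y2 + y3 ≥ 1
  2y1 + 3y2 + y3 ≥ 2
  y1, y2, y3 ≥ 0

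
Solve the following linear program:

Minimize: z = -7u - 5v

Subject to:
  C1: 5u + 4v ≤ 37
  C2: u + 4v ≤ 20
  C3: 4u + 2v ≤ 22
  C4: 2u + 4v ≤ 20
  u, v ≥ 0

Evaluate the objective at each vertex of the feasible region:
  z(0, 0) = 0
  z(5.5, 0) = -38.5
  z(4, 3) = -43  ←
  z(0, 5) = -25
The minimum is at u = 4, v = 3.

u = 4, v = 3, z = -43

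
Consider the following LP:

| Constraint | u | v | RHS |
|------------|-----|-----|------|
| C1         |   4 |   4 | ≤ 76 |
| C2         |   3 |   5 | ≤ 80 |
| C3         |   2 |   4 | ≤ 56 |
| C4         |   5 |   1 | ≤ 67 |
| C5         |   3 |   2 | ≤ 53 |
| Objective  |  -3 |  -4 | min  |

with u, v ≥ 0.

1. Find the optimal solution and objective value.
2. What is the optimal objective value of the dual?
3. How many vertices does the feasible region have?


1. u = 10, v = 9, z = -66
2. -66
3. 5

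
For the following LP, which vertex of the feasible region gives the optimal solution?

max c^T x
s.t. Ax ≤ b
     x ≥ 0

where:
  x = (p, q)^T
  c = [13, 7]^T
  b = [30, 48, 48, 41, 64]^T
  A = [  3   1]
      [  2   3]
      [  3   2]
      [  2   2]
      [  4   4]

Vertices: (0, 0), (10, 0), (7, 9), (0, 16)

Evaluate the objective at each vertex of the feasible region:
  z(0, 0) = 0
  z(10, 0) = 130
  z(7, 9) = 154  ←
  z(0, 16) = 112
The maximum is at p = 7, q = 9.

(7, 9)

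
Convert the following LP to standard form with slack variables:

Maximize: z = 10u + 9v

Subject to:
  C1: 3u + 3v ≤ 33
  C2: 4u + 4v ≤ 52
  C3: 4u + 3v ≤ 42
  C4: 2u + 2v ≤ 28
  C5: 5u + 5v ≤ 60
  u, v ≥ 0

max z = 10u + 9v

s.t.
  3u + 3v + s1 = 33
  4u + 4v + s2 = 52
  4u + 3v + s3 = 42
  2u + 2v + s4 = 28
  5u + 5v + s5 = 60
  u, v, s1, s2, s3, s4, s5 ≥ 0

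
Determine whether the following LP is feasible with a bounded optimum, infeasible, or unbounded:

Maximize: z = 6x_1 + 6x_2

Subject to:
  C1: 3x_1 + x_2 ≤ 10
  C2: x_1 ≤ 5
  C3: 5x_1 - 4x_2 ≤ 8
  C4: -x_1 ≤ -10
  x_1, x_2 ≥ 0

Infeasible (no feasible solution exists)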